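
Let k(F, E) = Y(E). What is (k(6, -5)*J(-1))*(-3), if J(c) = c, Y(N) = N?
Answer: -15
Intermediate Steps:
k(F, E) = E
(k(6, -5)*J(-1))*(-3) = -5*(-1)*(-3) = 5*(-3) = -15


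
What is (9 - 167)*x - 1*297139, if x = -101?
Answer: -281181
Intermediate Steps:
(9 - 167)*x - 1*297139 = (9 - 167)*(-101) - 1*297139 = -158*(-101) - 297139 = 15958 - 297139 = -281181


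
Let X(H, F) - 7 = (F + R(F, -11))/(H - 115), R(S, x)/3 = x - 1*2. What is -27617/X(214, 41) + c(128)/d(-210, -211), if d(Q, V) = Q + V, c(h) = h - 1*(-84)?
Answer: -1151196283/292595 ≈ -3934.4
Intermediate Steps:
R(S, x) = -6 + 3*x (R(S, x) = 3*(x - 1*2) = 3*(x - 2) = 3*(-2 + x) = -6 + 3*x)
X(H, F) = 7 + (-39 + F)/(-115 + H) (X(H, F) = 7 + (F + (-6 + 3*(-11)))/(H - 115) = 7 + (F + (-6 - 33))/(-115 + H) = 7 + (F - 39)/(-115 + H) = 7 + (-39 + F)/(-115 + H))
c(h) = 84 + h (c(h) = h + 84 = 84 + h)
-27617/X(214, 41) + c(128)/d(-210, -211) = -27617*(-115 + 214)/(-844 + 41 + 7*214) + (84 + 128)/(-210 - 211) = -27617*99/(-844 + 41 + 1498) + 212/(-421) = -27617/((1/99)*695) + 212*(-1/421) = -27617/695/99 - 212/421 = -27617*99/695 - 212/421 = -2734083/695 - 212/421 = -1151196283/292595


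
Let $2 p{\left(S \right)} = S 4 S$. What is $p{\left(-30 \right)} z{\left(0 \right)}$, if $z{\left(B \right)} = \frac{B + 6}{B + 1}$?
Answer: $10800$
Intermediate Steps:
$z{\left(B \right)} = \frac{6 + B}{1 + B}$
$p{\left(S \right)} = 2 S^{2}$ ($p{\left(S \right)} = \frac{S 4 S}{2} = \frac{4 S S}{2} = \frac{4 S^{2}}{2} = 2 S^{2}$)
$p{\left(-30 \right)} z{\left(0 \right)} = 2 \left(-30\right)^{2} \frac{6 + 0}{1 + 0} = 2 \cdot 900 \cdot 1^{-1} \cdot 6 = 1800 \cdot 1 \cdot 6 = 1800 \cdot 6 = 10800$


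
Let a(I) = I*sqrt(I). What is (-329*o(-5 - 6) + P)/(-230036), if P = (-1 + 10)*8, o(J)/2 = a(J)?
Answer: -18/57509 - 3619*I*sqrt(11)/115018 ≈ -0.00031299 - 0.10436*I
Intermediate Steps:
a(I) = I**(3/2)
o(J) = 2*J**(3/2)
P = 72 (P = 9*8 = 72)
(-329*o(-5 - 6) + P)/(-230036) = (-658*(-5 - 6)**(3/2) + 72)/(-230036) = (-658*(-11)**(3/2) + 72)*(-1/230036) = (-658*(-11*I*sqrt(11)) + 72)*(-1/230036) = (-(-7238)*I*sqrt(11) + 72)*(-1/230036) = (7238*I*sqrt(11) + 72)*(-1/230036) = (72 + 7238*I*sqrt(11))*(-1/230036) = -18/57509 - 3619*I*sqrt(11)/115018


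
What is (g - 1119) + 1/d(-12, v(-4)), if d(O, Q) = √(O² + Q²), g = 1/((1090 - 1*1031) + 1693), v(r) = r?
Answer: -1960487/1752 + √10/40 ≈ -1118.9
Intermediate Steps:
g = 1/1752 (g = 1/((1090 - 1031) + 1693) = 1/(59 + 1693) = 1/1752 ≈ 0.00057078)
(g - 1119) + 1/d(-12, v(-4)) = (1/1752 - 1119) + 1/(√((-12)² + (-4)²)) = -1960487/1752 + 1/(√(144 + 16)) = -1960487/1752 + 1/(√160) = -1960487/1752 + 1/(4*√10) = -1960487/1752 + √10/40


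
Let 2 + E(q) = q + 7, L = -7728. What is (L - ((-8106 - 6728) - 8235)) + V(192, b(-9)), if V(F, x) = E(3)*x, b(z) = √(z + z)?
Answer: 15341 + 24*I*√2 ≈ 15341.0 + 33.941*I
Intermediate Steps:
E(q) = 5 + q (E(q) = -2 + (q + 7) = -2 + (7 + q) = 5 + q)
b(z) = √2*√z (b(z) = √(2*z) = √2*√z)
V(F, x) = 8*x (V(F, x) = (5 + 3)*x = 8*x)
(L - ((-8106 - 6728) - 8235)) + V(192, b(-9)) = (-7728 - ((-8106 - 6728) - 8235)) + 8*(√2*√(-9)) = (-7728 - (-14834 - 8235)) + 8*(√2*(3*I)) = (-7728 - 1*(-23069)) + 8*(3*I*√2) = (-7728 + 23069) + 24*I*√2 = 15341 + 24*I*√2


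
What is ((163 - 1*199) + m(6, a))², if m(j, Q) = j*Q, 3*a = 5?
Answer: 676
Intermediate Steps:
a = 5/3 (a = (⅓)*5 = 5/3 ≈ 1.6667)
m(j, Q) = Q*j
((163 - 1*199) + m(6, a))² = ((163 - 1*199) + (5/3)*6)² = ((163 - 199) + 10)² = (-36 + 10)² = (-26)² = 676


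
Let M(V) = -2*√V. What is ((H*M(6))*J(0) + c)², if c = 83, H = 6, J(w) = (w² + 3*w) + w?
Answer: 6889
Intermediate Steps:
J(w) = w² + 4*w
((H*M(6))*J(0) + c)² = ((6*(-2*√6))*(0*(4 + 0)) + 83)² = ((-12*√6)*(0*4) + 83)² = (-12*√6*0 + 83)² = (0 + 83)² = 83² = 6889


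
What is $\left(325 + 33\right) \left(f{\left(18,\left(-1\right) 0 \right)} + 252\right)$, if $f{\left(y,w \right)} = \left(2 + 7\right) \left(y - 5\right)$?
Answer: $132102$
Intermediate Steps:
$f{\left(y,w \right)} = -45 + 9 y$ ($f{\left(y,w \right)} = 9 \left(-5 + y\right) = -45 + 9 y$)
$\left(325 + 33\right) \left(f{\left(18,\left(-1\right) 0 \right)} + 252\right) = \left(325 + 33\right) \left(\left(-45 + 9 \cdot 18\right) + 252\right) = 358 \left(\left(-45 + 162\right) + 252\right) = 358 \left(117 + 252\right) = 358 \cdot 369 = 132102$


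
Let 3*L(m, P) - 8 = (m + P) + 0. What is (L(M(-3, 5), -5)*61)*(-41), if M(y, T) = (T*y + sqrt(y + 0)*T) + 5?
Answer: 17507/3 - 12505*I*sqrt(3)/3 ≈ 5835.7 - 7219.8*I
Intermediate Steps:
M(y, T) = 5 + T*y + T*sqrt(y) (M(y, T) = (T*y + sqrt(y)*T) + 5 = (T*y + T*sqrt(y)) + 5 = 5 + T*y + T*sqrt(y))
L(m, P) = 8/3 + P/3 + m/3 (L(m, P) = 8/3 + ((m + P) + 0)/3 = 8/3 + ((P + m) + 0)/3 = 8/3 + (P + m)/3 = 8/3 + (P/3 + m/3) = 8/3 + P/3 + m/3)
(L(M(-3, 5), -5)*61)*(-41) = ((8/3 + (1/3)*(-5) + (5 + 5*(-3) + 5*sqrt(-3))/3)*61)*(-41) = ((8/3 - 5/3 + (5 - 15 + 5*(I*sqrt(3)))/3)*61)*(-41) = ((8/3 - 5/3 + (5 - 15 + 5*I*sqrt(3))/3)*61)*(-41) = ((8/3 - 5/3 + (-10 + 5*I*sqrt(3))/3)*61)*(-41) = ((8/3 - 5/3 + (-10/3 + 5*I*sqrt(3)/3))*61)*(-41) = ((-7/3 + 5*I*sqrt(3)/3)*61)*(-41) = (-427/3 + 305*I*sqrt(3)/3)*(-41) = 17507/3 - 12505*I*sqrt(3)/3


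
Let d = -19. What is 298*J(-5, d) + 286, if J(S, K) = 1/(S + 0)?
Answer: 1132/5 ≈ 226.40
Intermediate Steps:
J(S, K) = 1/S
298*J(-5, d) + 286 = 298/(-5) + 286 = 298*(-1/5) + 286 = -298/5 + 286 = 1132/5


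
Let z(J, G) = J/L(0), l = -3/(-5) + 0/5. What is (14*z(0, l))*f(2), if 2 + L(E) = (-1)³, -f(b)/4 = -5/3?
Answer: 0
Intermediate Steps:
f(b) = 20/3 (f(b) = -(-20)/3 = -4*(-5/3) = 20/3)
L(E) = -3 (L(E) = -2 + (-1)³ = -2 - 1 = -3)
l = ⅗ (l = -3*(-⅕) + 0*(⅕) = ⅗ + 0 = ⅗ ≈ 0.60000)
z(J, G) = -J/3 (z(J, G) = J/(-3) = J*(-⅓) = -J/3)
(14*z(0, l))*f(2) = (14*(-⅓*0))*(20/3) = (14*0)*(20/3) = 0*(20/3) = 0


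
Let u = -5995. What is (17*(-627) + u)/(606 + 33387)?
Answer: -16654/33993 ≈ -0.48992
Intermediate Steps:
(17*(-627) + u)/(606 + 33387) = (17*(-627) - 5995)/(606 + 33387) = (-10659 - 5995)/33993 = -16654*1/33993 = -16654/33993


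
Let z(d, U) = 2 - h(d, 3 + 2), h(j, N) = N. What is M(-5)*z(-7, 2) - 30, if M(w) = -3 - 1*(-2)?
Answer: -27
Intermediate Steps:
M(w) = -1 (M(w) = -3 + 2 = -1)
z(d, U) = -3 (z(d, U) = 2 - (3 + 2) = 2 - 1*5 = 2 - 5 = -3)
M(-5)*z(-7, 2) - 30 = -1*(-3) - 30 = 3 - 30 = -27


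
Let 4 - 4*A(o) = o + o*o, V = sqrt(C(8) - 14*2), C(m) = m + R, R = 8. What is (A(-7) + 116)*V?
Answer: 213*I*sqrt(3) ≈ 368.93*I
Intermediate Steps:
C(m) = 8 + m (C(m) = m + 8 = 8 + m)
V = 2*I*sqrt(3) (V = sqrt((8 + 8) - 14*2) = sqrt(16 - 28) = sqrt(-12) = 2*I*sqrt(3) ≈ 3.4641*I)
A(o) = 1 - o/4 - o**2/4 (A(o) = 1 - (o + o*o)/4 = 1 - (o + o**2)/4 = 1 + (-o/4 - o**2/4) = 1 - o/4 - o**2/4)
(A(-7) + 116)*V = ((1 - 1/4*(-7) - 1/4*(-7)**2) + 116)*(2*I*sqrt(3)) = ((1 + 7/4 - 1/4*49) + 116)*(2*I*sqrt(3)) = ((1 + 7/4 - 49/4) + 116)*(2*I*sqrt(3)) = (-19/2 + 116)*(2*I*sqrt(3)) = 213*(2*I*sqrt(3))/2 = 213*I*sqrt(3)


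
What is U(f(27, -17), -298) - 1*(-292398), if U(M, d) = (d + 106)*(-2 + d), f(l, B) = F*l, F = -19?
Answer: 349998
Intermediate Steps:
f(l, B) = -19*l
U(M, d) = (-2 + d)*(106 + d) (U(M, d) = (106 + d)*(-2 + d) = (-2 + d)*(106 + d))
U(f(27, -17), -298) - 1*(-292398) = (-212 + (-298)**2 + 104*(-298)) - 1*(-292398) = (-212 + 88804 - 30992) + 292398 = 57600 + 292398 = 349998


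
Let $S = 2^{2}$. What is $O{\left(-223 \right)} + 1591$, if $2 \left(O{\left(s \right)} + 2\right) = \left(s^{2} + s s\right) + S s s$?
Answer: $150776$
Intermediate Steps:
$S = 4$
$O{\left(s \right)} = -2 + 3 s^{2}$ ($O{\left(s \right)} = -2 + \frac{\left(s^{2} + s s\right) + 4 s s}{2} = -2 + \frac{\left(s^{2} + s^{2}\right) + 4 s^{2}}{2} = -2 + \frac{2 s^{2} + 4 s^{2}}{2} = -2 + \frac{6 s^{2}}{2} = -2 + 3 s^{2}$)
$O{\left(-223 \right)} + 1591 = \left(-2 + 3 \left(-223\right)^{2}\right) + 1591 = \left(-2 + 3 \cdot 49729\right) + 1591 = \left(-2 + 149187\right) + 1591 = 149185 + 1591 = 150776$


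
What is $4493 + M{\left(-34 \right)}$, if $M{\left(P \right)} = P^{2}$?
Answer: $5649$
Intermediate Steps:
$4493 + M{\left(-34 \right)} = 4493 + \left(-34\right)^{2} = 4493 + 1156 = 5649$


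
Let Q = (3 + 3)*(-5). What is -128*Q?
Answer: 3840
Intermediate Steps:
Q = -30 (Q = 6*(-5) = -30)
-128*Q = -128*(-30) = 3840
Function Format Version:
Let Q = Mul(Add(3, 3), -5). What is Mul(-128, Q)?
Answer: 3840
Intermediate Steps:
Q = -30 (Q = Mul(6, -5) = -30)
Mul(-128, Q) = Mul(-128, -30) = 3840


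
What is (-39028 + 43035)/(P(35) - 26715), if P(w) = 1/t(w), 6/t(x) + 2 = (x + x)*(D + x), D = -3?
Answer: -4007/26342 ≈ -0.15211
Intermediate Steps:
t(x) = 6/(-2 + 2*x*(-3 + x)) (t(x) = 6/(-2 + (x + x)*(-3 + x)) = 6/(-2 + (2*x)*(-3 + x)) = 6/(-2 + 2*x*(-3 + x)))
P(w) = -⅓ - w + w²/3 (P(w) = 1/(3/(-1 + w² - 3*w)) = -⅓ - w + w²/3)
(-39028 + 43035)/(P(35) - 26715) = (-39028 + 43035)/((-⅓ - 1*35 + (⅓)*35²) - 26715) = 4007/((-⅓ - 35 + (⅓)*1225) - 26715) = 4007/((-⅓ - 35 + 1225/3) - 26715) = 4007/(373 - 26715) = 4007/(-26342) = 4007*(-1/26342) = -4007/26342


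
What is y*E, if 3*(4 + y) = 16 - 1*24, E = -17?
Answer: 340/3 ≈ 113.33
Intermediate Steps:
y = -20/3 (y = -4 + (16 - 1*24)/3 = -4 + (16 - 24)/3 = -4 + (⅓)*(-8) = -4 - 8/3 = -20/3 ≈ -6.6667)
y*E = -20/3*(-17) = 340/3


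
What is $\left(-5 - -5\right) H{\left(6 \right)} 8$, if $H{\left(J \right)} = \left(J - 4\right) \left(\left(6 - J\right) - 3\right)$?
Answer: $0$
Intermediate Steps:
$H{\left(J \right)} = \left(-4 + J\right) \left(3 - J\right)$
$\left(-5 - -5\right) H{\left(6 \right)} 8 = \left(-5 - -5\right) \left(-12 - 6^{2} + 7 \cdot 6\right) 8 = \left(-5 + 5\right) \left(-12 - 36 + 42\right) 8 = 0 \left(-12 - 36 + 42\right) 8 = 0 \left(-6\right) 8 = 0 \cdot 8 = 0$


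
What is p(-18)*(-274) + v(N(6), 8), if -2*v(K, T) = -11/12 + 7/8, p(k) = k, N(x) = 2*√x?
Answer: 236737/48 ≈ 4932.0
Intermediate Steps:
v(K, T) = 1/48 (v(K, T) = -(-11/12 + 7/8)/2 = -½*(-1/24) = 1/48)
p(-18)*(-274) + v(N(6), 8) = -18*(-274) + 1/48 = 4932 + 1/48 = 236737/48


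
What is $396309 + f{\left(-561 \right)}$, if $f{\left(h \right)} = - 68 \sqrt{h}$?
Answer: $396309 - 68 i \sqrt{561} \approx 3.9631 \cdot 10^{5} - 1610.6 i$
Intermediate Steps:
$396309 + f{\left(-561 \right)} = 396309 - 68 \sqrt{-561} = 396309 - 68 i \sqrt{561}$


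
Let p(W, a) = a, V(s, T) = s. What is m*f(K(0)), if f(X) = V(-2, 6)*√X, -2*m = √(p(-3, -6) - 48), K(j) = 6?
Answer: 18*I ≈ 18.0*I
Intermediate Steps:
m = -3*I*√6/2 (m = -√(-6 - 48)/2 = -3*I*√6/2 ≈ -3.6742*I)
f(X) = -2*√X
m*f(K(0)) = (-3*I*√6/2)*(-2*√6) = 18*I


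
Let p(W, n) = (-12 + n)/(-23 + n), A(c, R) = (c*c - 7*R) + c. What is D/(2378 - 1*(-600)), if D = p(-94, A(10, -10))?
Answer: 84/233773 ≈ 0.00035932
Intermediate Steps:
A(c, R) = c + c² - 7*R (A(c, R) = (c² - 7*R) + c = c + c² - 7*R)
p(W, n) = (-12 + n)/(-23 + n)
D = 168/157 (D = (-12 + (10 + 10² - 7*(-10)))/(-23 + (10 + 10² - 7*(-10))) = (-12 + (10 + 100 + 70))/(-23 + (10 + 100 + 70)) = (-12 + 180)/(-23 + 180) = 168/157 ≈ 1.0701)
D/(2378 - 1*(-600)) = 168/(157*(2378 - 1*(-600))) = 168/(157*(2378 + 600)) = (168/157)/2978 = (168/157)*(1/2978) = 84/233773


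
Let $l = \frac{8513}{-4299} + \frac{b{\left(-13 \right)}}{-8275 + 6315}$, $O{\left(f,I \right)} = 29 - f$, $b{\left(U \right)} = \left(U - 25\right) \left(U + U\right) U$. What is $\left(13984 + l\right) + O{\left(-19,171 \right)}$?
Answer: $\frac{29568181039}{2106510} \approx 14037.0$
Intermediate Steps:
$b{\left(U \right)} = 2 U^{2} \left(-25 + U\right)$ ($b{\left(U \right)} = \left(-25 + U\right) 2 U U = 2 U \left(-25 + U\right) U = 2 U^{2} \left(-25 + U\right)$)
$l = \frac{9632719}{2106510}$ ($l = \frac{8513}{-4299} + \frac{2 \left(-13\right)^{2} \left(-25 - 13\right)}{-8275 + 6315} = 8513 \left(- \frac{1}{4299}\right) + \frac{2 \cdot 169 \left(-38\right)}{-1960} = - \frac{8513}{4299} - - \frac{3211}{490} = - \frac{8513}{4299} + \frac{3211}{490} = \frac{9632719}{2106510} \approx 4.5728$)
$\left(13984 + l\right) + O{\left(-19,171 \right)} = \left(13984 + \frac{9632719}{2106510}\right) + \left(29 - -19\right) = \frac{29467068559}{2106510} + \left(29 + 19\right) = \frac{29467068559}{2106510} + 48 = \frac{29568181039}{2106510}$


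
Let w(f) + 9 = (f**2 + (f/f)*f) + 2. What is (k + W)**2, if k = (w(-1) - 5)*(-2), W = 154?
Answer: 31684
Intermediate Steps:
w(f) = -7 + f + f**2 (w(f) = -9 + ((f**2 + (f/f)*f) + 2) = -9 + ((f**2 + 1*f) + 2) = -9 + ((f**2 + f) + 2) = -9 + ((f + f**2) + 2) = -9 + (2 + f + f**2) = -7 + f + f**2)
k = 24 (k = ((-7 - 1 + (-1)**2) - 5)*(-2) = ((-7 - 1 + 1) - 5)*(-2) = (-7 - 5)*(-2) = -12*(-2) = 24)
(k + W)**2 = (24 + 154)**2 = 178**2 = 31684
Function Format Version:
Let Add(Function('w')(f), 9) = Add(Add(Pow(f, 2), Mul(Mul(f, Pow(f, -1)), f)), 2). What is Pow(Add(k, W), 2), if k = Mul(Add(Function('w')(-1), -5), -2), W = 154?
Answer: 31684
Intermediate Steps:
Function('w')(f) = Add(-7, f, Pow(f, 2)) (Function('w')(f) = Add(-9, Add(Add(Pow(f, 2), Mul(Mul(f, Pow(f, -1)), f)), 2)) = Add(-9, Add(Add(Pow(f, 2), Mul(1, f)), 2)) = Add(-9, Add(Add(Pow(f, 2), f), 2)) = Add(-9, Add(Add(f, Pow(f, 2)), 2)) = Add(-9, Add(2, f, Pow(f, 2))) = Add(-7, f, Pow(f, 2)))
k = 24 (k = Mul(Add(Add(-7, -1, Pow(-1, 2)), -5), -2) = Mul(Add(Add(-7, -1, 1), -5), -2) = Mul(Add(-7, -5), -2) = Mul(-12, -2) = 24)
Pow(Add(k, W), 2) = Pow(Add(24, 154), 2) = Pow(178, 2) = 31684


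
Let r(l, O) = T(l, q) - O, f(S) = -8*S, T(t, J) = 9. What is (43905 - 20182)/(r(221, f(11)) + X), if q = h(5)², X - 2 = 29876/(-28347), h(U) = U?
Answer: 61134171/252407 ≈ 242.20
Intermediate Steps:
X = 2438/2577 (X = 2 + 29876/(-28347) = 2 + 29876*(-1/28347) = 2 - 2716/2577 = 2438/2577 ≈ 0.94606)
q = 25 (q = 5² = 25)
r(l, O) = 9 - O
(43905 - 20182)/(r(221, f(11)) + X) = (43905 - 20182)/((9 - (-8)*11) + 2438/2577) = 23723/((9 - 1*(-88)) + 2438/2577) = 23723/((9 + 88) + 2438/2577) = 23723/(97 + 2438/2577) = 23723/(252407/2577) = 23723*(2577/252407) = 61134171/252407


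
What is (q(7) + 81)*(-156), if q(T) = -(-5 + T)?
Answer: -12324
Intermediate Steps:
q(T) = 5 - T
(q(7) + 81)*(-156) = ((5 - 1*7) + 81)*(-156) = ((5 - 7) + 81)*(-156) = (-2 + 81)*(-156) = 79*(-156) = -12324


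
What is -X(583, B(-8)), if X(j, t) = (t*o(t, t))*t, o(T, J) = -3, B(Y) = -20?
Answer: 1200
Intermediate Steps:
X(j, t) = -3*t**2 (X(j, t) = (t*(-3))*t = (-3*t)*t = -3*t**2)
-X(583, B(-8)) = -(-3)*(-20)**2 = -(-3)*400 = -1*(-1200) = 1200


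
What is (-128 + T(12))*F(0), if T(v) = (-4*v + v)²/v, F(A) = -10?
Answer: 200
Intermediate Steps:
T(v) = 9*v (T(v) = (-3*v)²/v = (9*v²)/v = 9*v)
(-128 + T(12))*F(0) = (-128 + 9*12)*(-10) = (-128 + 108)*(-10) = -20*(-10) = 200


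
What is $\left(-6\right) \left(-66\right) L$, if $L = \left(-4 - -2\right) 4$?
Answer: $-3168$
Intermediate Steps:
$L = -8$ ($L = \left(-4 + 2\right) 4 = \left(-2\right) 4 = -8$)
$\left(-6\right) \left(-66\right) L = \left(-6\right) \left(-66\right) \left(-8\right) = 396 \left(-8\right) = -3168$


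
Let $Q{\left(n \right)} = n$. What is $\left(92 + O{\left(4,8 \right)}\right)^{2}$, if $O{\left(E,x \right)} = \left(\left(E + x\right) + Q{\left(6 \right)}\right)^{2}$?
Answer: $173056$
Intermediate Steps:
$O{\left(E,x \right)} = \left(6 + E + x\right)^{2}$ ($O{\left(E,x \right)} = \left(\left(E + x\right) + 6\right)^{2} = \left(6 + E + x\right)^{2}$)
$\left(92 + O{\left(4,8 \right)}\right)^{2} = \left(92 + \left(6 + 4 + 8\right)^{2}\right)^{2} = \left(92 + 18^{2}\right)^{2} = \left(92 + 324\right)^{2} = 416^{2} = 173056$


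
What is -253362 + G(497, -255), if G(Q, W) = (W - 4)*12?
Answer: -256470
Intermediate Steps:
G(Q, W) = -48 + 12*W (G(Q, W) = (-4 + W)*12 = -48 + 12*W)
-253362 + G(497, -255) = -253362 + (-48 + 12*(-255)) = -253362 + (-48 - 3060) = -253362 - 3108 = -256470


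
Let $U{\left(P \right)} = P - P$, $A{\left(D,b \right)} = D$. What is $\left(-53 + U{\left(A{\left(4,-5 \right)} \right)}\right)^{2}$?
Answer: $2809$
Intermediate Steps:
$U{\left(P \right)} = 0$
$\left(-53 + U{\left(A{\left(4,-5 \right)} \right)}\right)^{2} = \left(-53 + 0\right)^{2} = \left(-53\right)^{2} = 2809$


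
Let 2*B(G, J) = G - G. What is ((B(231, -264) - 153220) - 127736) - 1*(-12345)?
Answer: -268611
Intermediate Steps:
B(G, J) = 0 (B(G, J) = (G - G)/2 = (½)*0 = 0)
((B(231, -264) - 153220) - 127736) - 1*(-12345) = ((0 - 153220) - 127736) - 1*(-12345) = (-153220 - 127736) + 12345 = -280956 + 12345 = -268611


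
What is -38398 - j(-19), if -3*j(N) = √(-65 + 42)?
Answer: -38398 + I*√23/3 ≈ -38398.0 + 1.5986*I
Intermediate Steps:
j(N) = -I*√23/3 (j(N) = -√(-65 + 42)/3 = -I*√23/3)
-38398 - j(-19) = -38398 - (-1)*I*√23/3 = -38398 + I*√23/3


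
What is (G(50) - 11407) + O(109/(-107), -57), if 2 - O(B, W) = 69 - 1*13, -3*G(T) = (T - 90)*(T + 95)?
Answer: -28583/3 ≈ -9527.7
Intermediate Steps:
G(T) = -(-90 + T)*(95 + T)/3 (G(T) = -(T - 90)*(T + 95)/3 = -(-90 + T)*(95 + T)/3)
O(B, W) = -54 (O(B, W) = 2 - (69 - 1*13) = 2 - (69 - 13) = 2 - 1*56 = 2 - 56 = -54)
(G(50) - 11407) + O(109/(-107), -57) = ((2850 - 5/3*50 - 1/3*50**2) - 11407) - 54 = ((2850 - 250/3 - 1/3*2500) - 11407) - 54 = ((2850 - 250/3 - 2500/3) - 11407) - 54 = (5800/3 - 11407) - 54 = -28421/3 - 54 = -28583/3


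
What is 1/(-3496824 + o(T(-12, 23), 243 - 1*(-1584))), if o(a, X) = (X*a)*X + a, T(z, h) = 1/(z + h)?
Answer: -11/35127134 ≈ -3.1315e-7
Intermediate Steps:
T(z, h) = 1/(h + z)
o(a, X) = a + a*X² (o(a, X) = a*X² + a = a + a*X²)
1/(-3496824 + o(T(-12, 23), 243 - 1*(-1584))) = 1/(-3496824 + (1 + (243 - 1*(-1584))²)/(23 - 12)) = 1/(-3496824 + (1 + (243 + 1584)²)/11) = 1/(-3496824 + (1 + 1827²)/11) = 1/(-3496824 + (1 + 3337929)/11) = 1/(-3496824 + (1/11)*3337930) = 1/(-3496824 + 3337930/11) = 1/(-35127134/11) = -11/35127134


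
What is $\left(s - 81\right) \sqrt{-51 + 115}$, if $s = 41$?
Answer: $-320$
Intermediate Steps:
$\left(s - 81\right) \sqrt{-51 + 115} = \left(41 - 81\right) \sqrt{-51 + 115} = - 40 \sqrt{64} = \left(-40\right) 8 = -320$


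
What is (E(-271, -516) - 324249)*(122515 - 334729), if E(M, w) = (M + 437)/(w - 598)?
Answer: 38327286362064/557 ≈ 6.8810e+10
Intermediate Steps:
E(M, w) = (437 + M)/(-598 + w)
(E(-271, -516) - 324249)*(122515 - 334729) = ((437 - 271)/(-598 - 516) - 324249)*(122515 - 334729) = (166/(-1114) - 324249)*(-212214) = (-1/1114*166 - 324249)*(-212214) = (-83/557 - 324249)*(-212214) = -180606776/557*(-212214) = 38327286362064/557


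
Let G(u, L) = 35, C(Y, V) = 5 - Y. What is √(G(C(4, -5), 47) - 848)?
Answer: I*√813 ≈ 28.513*I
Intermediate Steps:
√(G(C(4, -5), 47) - 848) = √(35 - 848) = √(-813) = I*√813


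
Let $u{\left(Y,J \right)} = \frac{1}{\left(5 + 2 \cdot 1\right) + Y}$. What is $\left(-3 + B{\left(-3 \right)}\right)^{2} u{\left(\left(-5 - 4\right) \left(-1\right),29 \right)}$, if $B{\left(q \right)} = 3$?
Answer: $0$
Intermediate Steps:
$u{\left(Y,J \right)} = \frac{1}{7 + Y}$ ($u{\left(Y,J \right)} = \frac{1}{\left(5 + 2\right) + Y} = \frac{1}{7 + Y}$)
$\left(-3 + B{\left(-3 \right)}\right)^{2} u{\left(\left(-5 - 4\right) \left(-1\right),29 \right)} = \frac{\left(-3 + 3\right)^{2}}{7 + \left(-5 - 4\right) \left(-1\right)} = \frac{0^{2}}{7 - -9} = \frac{0}{7 + 9} = \frac{0}{16} = 0 \cdot \frac{1}{16} = 0$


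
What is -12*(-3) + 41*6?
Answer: 282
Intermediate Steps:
-12*(-3) + 41*6 = 36 + 246 = 282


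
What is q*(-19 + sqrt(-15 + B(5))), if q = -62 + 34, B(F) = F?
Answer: 532 - 28*I*sqrt(10) ≈ 532.0 - 88.544*I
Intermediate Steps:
q = -28
q*(-19 + sqrt(-15 + B(5))) = -28*(-19 + sqrt(-15 + 5)) = -28*(-19 + sqrt(-10)) = -28*(-19 + I*sqrt(10)) = 532 - 28*I*sqrt(10)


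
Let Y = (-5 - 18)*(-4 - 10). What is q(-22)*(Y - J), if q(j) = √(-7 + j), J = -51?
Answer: 373*I*√29 ≈ 2008.7*I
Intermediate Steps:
Y = 322 (Y = -23*(-14) = 322)
q(-22)*(Y - J) = √(-7 - 22)*(322 - 1*(-51)) = √(-29)*(322 + 51) = (I*√29)*373 = 373*I*√29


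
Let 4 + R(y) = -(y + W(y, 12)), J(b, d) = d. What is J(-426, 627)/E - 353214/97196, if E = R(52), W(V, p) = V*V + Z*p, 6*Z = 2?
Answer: -259306347/67162436 ≈ -3.8609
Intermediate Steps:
Z = 1/3 (Z = (1/6)*2 = 1/3 ≈ 0.33333)
W(V, p) = V**2 + p/3 (W(V, p) = V*V + p/3 = V**2 + p/3)
R(y) = -8 - y - y**2 (R(y) = -4 - (y + (y**2 + (1/3)*12)) = -4 - (y + (y**2 + 4)) = -4 - (y + (4 + y**2)) = -4 - (4 + y + y**2) = -4 + (-4 - y - y**2) = -8 - y - y**2)
E = -2764 (E = -8 - 1*52 - 1*52**2 = -8 - 52 - 1*2704 = -8 - 52 - 2704 = -2764)
J(-426, 627)/E - 353214/97196 = 627/(-2764) - 353214/97196 = 627*(-1/2764) - 353214*1/97196 = -627/2764 - 176607/48598 = -259306347/67162436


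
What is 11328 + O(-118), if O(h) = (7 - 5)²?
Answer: 11332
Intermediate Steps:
O(h) = 4 (O(h) = 2² = 4)
11328 + O(-118) = 11328 + 4 = 11332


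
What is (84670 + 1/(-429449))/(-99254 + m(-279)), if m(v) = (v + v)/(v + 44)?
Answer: -8544940004815/10016525163268 ≈ -0.85308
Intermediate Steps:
m(v) = 2*v/(44 + v) (m(v) = (2*v)/(44 + v) = 2*v/(44 + v))
(84670 + 1/(-429449))/(-99254 + m(-279)) = (84670 + 1/(-429449))/(-99254 + 2*(-279)/(44 - 279)) = (84670 - 1/429449)/(-99254 + 2*(-279)/(-235)) = 36361446829/(429449*(-99254 + 2*(-279)*(-1/235))) = 36361446829/(429449*(-99254 + 558/235)) = 36361446829/(429449*(-23324132/235)) = (36361446829/429449)*(-235/23324132) = -8544940004815/10016525163268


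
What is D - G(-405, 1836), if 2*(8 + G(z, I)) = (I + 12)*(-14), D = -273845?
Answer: -260901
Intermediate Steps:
G(z, I) = -92 - 7*I (G(z, I) = -8 + ((I + 12)*(-14))/2 = -8 + ((12 + I)*(-14))/2 = -8 + (-168 - 14*I)/2 = -8 + (-84 - 7*I) = -92 - 7*I)
D - G(-405, 1836) = -273845 - (-92 - 7*1836) = -273845 - (-92 - 12852) = -273845 - 1*(-12944) = -273845 + 12944 = -260901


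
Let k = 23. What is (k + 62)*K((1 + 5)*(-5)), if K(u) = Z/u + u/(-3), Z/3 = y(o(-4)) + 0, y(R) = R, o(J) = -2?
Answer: 867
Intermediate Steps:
Z = -6 (Z = 3*(-2 + 0) = 3*(-2) = -6)
K(u) = -6/u - u/3 (K(u) = -6/u + u/(-3) = -6/u + u*(-1/3) = -6/u - u/3)
(k + 62)*K((1 + 5)*(-5)) = (23 + 62)*(-6*(-1/(5*(1 + 5))) - (1 + 5)*(-5)/3) = 85*(-6/(6*(-5)) - 2*(-5)) = 85*(-6/(-30) - 1/3*(-30)) = 85*(-6*(-1/30) + 10) = 85*(1/5 + 10) = 85*(51/5) = 867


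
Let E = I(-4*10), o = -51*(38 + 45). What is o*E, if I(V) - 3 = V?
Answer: 156621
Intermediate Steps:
I(V) = 3 + V
o = -4233 (o = -51*83 = -4233)
E = -37 (E = 3 - 4*10 = 3 - 40 = -37)
o*E = -4233*(-37) = 156621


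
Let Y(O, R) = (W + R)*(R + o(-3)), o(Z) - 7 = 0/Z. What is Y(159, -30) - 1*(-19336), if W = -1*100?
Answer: 22326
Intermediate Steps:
W = -100
o(Z) = 7 (o(Z) = 7 + 0/Z = 7 + 0 = 7)
Y(O, R) = (-100 + R)*(7 + R) (Y(O, R) = (-100 + R)*(R + 7) = (-100 + R)*(7 + R))
Y(159, -30) - 1*(-19336) = (-700 + (-30)² - 93*(-30)) - 1*(-19336) = (-700 + 900 + 2790) + 19336 = 2990 + 19336 = 22326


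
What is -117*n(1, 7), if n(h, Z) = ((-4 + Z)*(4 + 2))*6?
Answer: -12636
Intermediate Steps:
n(h, Z) = -144 + 36*Z (n(h, Z) = ((-4 + Z)*6)*6 = (-24 + 6*Z)*6 = -144 + 36*Z)
-117*n(1, 7) = -117*(-144 + 36*7) = -117*(-144 + 252) = -117*108 = -12636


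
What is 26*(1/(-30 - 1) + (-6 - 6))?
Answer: -9698/31 ≈ -312.84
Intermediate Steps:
26*(1/(-30 - 1) + (-6 - 6)) = 26*(1/(-31) - 12) = 26*(-1/31 - 12) = 26*(-373/31) = -9698/31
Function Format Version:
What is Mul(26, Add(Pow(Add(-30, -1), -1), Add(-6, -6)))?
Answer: Rational(-9698, 31) ≈ -312.84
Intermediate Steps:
Mul(26, Add(Pow(Add(-30, -1), -1), Add(-6, -6))) = Mul(26, Add(Pow(-31, -1), -12)) = Mul(26, Add(Rational(-1, 31), -12)) = Mul(26, Rational(-373, 31)) = Rational(-9698, 31)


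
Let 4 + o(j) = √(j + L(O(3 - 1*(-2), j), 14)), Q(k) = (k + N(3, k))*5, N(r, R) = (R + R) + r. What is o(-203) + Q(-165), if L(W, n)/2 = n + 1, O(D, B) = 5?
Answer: -2464 + I*√173 ≈ -2464.0 + 13.153*I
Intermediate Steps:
L(W, n) = 2 + 2*n (L(W, n) = 2*(n + 1) = 2*(1 + n) = 2 + 2*n)
N(r, R) = r + 2*R (N(r, R) = 2*R + r = r + 2*R)
Q(k) = 15 + 15*k (Q(k) = (k + (3 + 2*k))*5 = (3 + 3*k)*5 = 15 + 15*k)
o(j) = -4 + √(30 + j) (o(j) = -4 + √(j + (2 + 2*14)) = -4 + √(j + (2 + 28)) = -4 + √(j + 30) = -4 + √(30 + j))
o(-203) + Q(-165) = (-4 + √(30 - 203)) + (15 + 15*(-165)) = (-4 + √(-173)) + (15 - 2475) = (-4 + I*√173) - 2460 = -2464 + I*√173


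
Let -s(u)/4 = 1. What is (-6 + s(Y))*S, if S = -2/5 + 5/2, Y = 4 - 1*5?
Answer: -21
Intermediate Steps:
Y = -1 (Y = 4 - 5 = -1)
s(u) = -4 (s(u) = -4*1 = -4)
S = 21/10 (S = -2*1/5 + 5*(1/2) = -2/5 + 5/2 = 21/10 ≈ 2.1000)
(-6 + s(Y))*S = (-6 - 4)*(21/10) = -10*21/10 = -21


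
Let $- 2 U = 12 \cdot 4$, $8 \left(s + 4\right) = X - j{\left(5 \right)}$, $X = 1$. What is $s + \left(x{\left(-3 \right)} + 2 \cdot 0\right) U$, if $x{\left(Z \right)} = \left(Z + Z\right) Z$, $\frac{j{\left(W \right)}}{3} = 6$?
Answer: $- \frac{3505}{8} \approx -438.13$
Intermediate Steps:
$j{\left(W \right)} = 18$ ($j{\left(W \right)} = 3 \cdot 6 = 18$)
$x{\left(Z \right)} = 2 Z^{2}$ ($x{\left(Z \right)} = 2 Z Z = 2 Z^{2}$)
$s = - \frac{49}{8}$ ($s = -4 + \frac{1 - 18}{8} = -4 + \frac{1}{8} \left(-17\right) = -4 - \frac{17}{8} = - \frac{49}{8} \approx -6.125$)
$U = -24$ ($U = - \frac{12 \cdot 4}{2} = \left(- \frac{1}{2}\right) 48 = -24$)
$s + \left(x{\left(-3 \right)} + 2 \cdot 0\right) U = - \frac{49}{8} + \left(2 \left(-3\right)^{2} + 2 \cdot 0\right) \left(-24\right) = - \frac{49}{8} + \left(2 \cdot 9 + 0\right) \left(-24\right) = - \frac{49}{8} + \left(18 + 0\right) \left(-24\right) = - \frac{49}{8} + 18 \left(-24\right) = - \frac{49}{8} - 432 = - \frac{3505}{8}$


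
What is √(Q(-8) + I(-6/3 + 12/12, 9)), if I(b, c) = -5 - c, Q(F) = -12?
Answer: I*√26 ≈ 5.099*I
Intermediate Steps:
√(Q(-8) + I(-6/3 + 12/12, 9)) = √(-12 + (-5 - 1*9)) = √(-12 + (-5 - 9)) = √(-12 - 14) = √(-26) = I*√26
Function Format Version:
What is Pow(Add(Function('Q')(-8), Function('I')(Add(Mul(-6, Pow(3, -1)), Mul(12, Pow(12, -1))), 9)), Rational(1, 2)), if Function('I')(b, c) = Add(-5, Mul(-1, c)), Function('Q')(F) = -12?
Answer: Mul(I, Pow(26, Rational(1, 2))) ≈ Mul(5.0990, I)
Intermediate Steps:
Pow(Add(Function('Q')(-8), Function('I')(Add(Mul(-6, Pow(3, -1)), Mul(12, Pow(12, -1))), 9)), Rational(1, 2)) = Pow(Add(-12, Add(-5, Mul(-1, 9))), Rational(1, 2)) = Pow(Add(-12, Add(-5, -9)), Rational(1, 2)) = Pow(Add(-12, -14), Rational(1, 2)) = Pow(-26, Rational(1, 2)) = Mul(I, Pow(26, Rational(1, 2)))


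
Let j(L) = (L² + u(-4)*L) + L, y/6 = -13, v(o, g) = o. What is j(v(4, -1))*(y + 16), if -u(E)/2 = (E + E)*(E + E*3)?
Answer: 62248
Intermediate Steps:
u(E) = -16*E² (u(E) = -2*(E + E)*(E + E*3) = -2*2*E*(E + 3*E) = -2*2*E*4*E = -16*E²)
y = -78 (y = 6*(-13) = -78)
j(L) = L² - 255*L (j(L) = (L² + (-16*(-4)²)*L) + L = (L² + (-16*16)*L) + L = (L² - 256*L) + L = L² - 255*L)
j(v(4, -1))*(y + 16) = (4*(-255 + 4))*(-78 + 16) = (4*(-251))*(-62) = -1004*(-62) = 62248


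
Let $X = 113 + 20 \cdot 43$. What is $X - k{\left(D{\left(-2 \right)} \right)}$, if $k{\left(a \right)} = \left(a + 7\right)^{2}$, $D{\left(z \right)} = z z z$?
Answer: $972$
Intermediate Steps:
$X = 973$ ($X = 113 + 860 = 973$)
$D{\left(z \right)} = z^{3}$ ($D{\left(z \right)} = z^{2} z = z^{3}$)
$k{\left(a \right)} = \left(7 + a\right)^{2}$
$X - k{\left(D{\left(-2 \right)} \right)} = 973 - \left(7 + \left(-2\right)^{3}\right)^{2} = 973 - \left(7 - 8\right)^{2} = 973 - \left(-1\right)^{2} = 973 - 1 = 972$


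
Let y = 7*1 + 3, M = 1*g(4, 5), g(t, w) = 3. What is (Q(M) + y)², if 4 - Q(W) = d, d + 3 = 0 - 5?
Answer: 484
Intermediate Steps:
d = -8 (d = -3 + (0 - 5) = -3 - 5 = -8)
M = 3 (M = 1*3 = 3)
Q(W) = 12 (Q(W) = 4 - 1*(-8) = 4 + 8 = 12)
y = 10 (y = 7 + 3 = 10)
(Q(M) + y)² = (12 + 10)² = 22² = 484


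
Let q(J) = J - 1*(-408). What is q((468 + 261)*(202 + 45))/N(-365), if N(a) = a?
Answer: -180471/365 ≈ -494.44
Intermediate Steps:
q(J) = 408 + J (q(J) = J + 408 = 408 + J)
q((468 + 261)*(202 + 45))/N(-365) = (408 + (468 + 261)*(202 + 45))/(-365) = (408 + 729*247)*(-1/365) = (408 + 180063)*(-1/365) = 180471*(-1/365) = -180471/365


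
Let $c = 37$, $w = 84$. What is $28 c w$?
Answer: $87024$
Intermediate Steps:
$28 c w = 28 \cdot 37 \cdot 84 = 1036 \cdot 84 = 87024$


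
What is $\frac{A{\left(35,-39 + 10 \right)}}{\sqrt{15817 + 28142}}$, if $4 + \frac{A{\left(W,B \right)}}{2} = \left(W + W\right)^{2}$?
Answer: $\frac{3264 \sqrt{43959}}{14653} \approx 46.703$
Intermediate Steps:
$A{\left(W,B \right)} = -8 + 8 W^{2}$ ($A{\left(W,B \right)} = -8 + 2 \left(W + W\right)^{2} = -8 + 2 \left(2 W\right)^{2} = -8 + 2 \cdot 4 W^{2} = -8 + 8 W^{2}$)
$\frac{A{\left(35,-39 + 10 \right)}}{\sqrt{15817 + 28142}} = \frac{-8 + 8 \cdot 35^{2}}{\sqrt{15817 + 28142}} = \frac{-8 + 8 \cdot 1225}{\sqrt{43959}} = \left(-8 + 9800\right) \frac{\sqrt{43959}}{43959} = 9792 \frac{\sqrt{43959}}{43959} = \frac{3264 \sqrt{43959}}{14653}$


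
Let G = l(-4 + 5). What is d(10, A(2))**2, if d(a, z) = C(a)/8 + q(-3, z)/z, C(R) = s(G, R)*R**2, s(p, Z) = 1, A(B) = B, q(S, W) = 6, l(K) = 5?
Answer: 961/4 ≈ 240.25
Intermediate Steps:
G = 5
C(R) = R**2 (C(R) = 1*R**2 = R**2)
d(a, z) = 6/z + a**2/8 (d(a, z) = a**2/8 + 6/z = 6/z + a**2/8)
d(10, A(2))**2 = (6/2 + (1/8)*10**2)**2 = (6*(1/2) + (1/8)*100)**2 = (3 + 25/2)**2 = (31/2)**2 = 961/4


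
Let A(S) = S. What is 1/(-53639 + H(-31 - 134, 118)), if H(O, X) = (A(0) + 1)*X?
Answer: -1/53521 ≈ -1.8684e-5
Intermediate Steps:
H(O, X) = X (H(O, X) = (0 + 1)*X = 1*X = X)
1/(-53639 + H(-31 - 134, 118)) = 1/(-53639 + 118) = 1/(-53521) = -1/53521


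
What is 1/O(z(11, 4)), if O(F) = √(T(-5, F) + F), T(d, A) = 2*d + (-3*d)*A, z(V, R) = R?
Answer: √6/18 ≈ 0.13608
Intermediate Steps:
T(d, A) = 2*d - 3*A*d
O(F) = √(-10 + 16*F) (O(F) = √(-5*(2 - 3*F) + F) = √((-10 + 15*F) + F) = √(-10 + 16*F))
1/O(z(11, 4)) = 1/(√(-10 + 16*4)) = 1/(√(-10 + 64)) = 1/(√54) = 1/(3*√6) = √6/18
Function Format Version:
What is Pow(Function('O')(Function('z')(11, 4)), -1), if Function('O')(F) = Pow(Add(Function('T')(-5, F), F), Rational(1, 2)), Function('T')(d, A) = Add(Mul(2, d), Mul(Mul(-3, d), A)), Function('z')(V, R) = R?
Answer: Mul(Rational(1, 18), Pow(6, Rational(1, 2))) ≈ 0.13608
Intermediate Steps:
Function('T')(d, A) = Add(Mul(2, d), Mul(-3, A, d))
Function('O')(F) = Pow(Add(-10, Mul(16, F)), Rational(1, 2)) (Function('O')(F) = Pow(Add(Mul(-5, Add(2, Mul(-3, F))), F), Rational(1, 2)) = Pow(Add(Add(-10, Mul(15, F)), F), Rational(1, 2)) = Pow(Add(-10, Mul(16, F)), Rational(1, 2)))
Pow(Function('O')(Function('z')(11, 4)), -1) = Pow(Pow(Add(-10, Mul(16, 4)), Rational(1, 2)), -1) = Pow(Pow(Add(-10, 64), Rational(1, 2)), -1) = Pow(Pow(54, Rational(1, 2)), -1) = Pow(Mul(3, Pow(6, Rational(1, 2))), -1) = Mul(Rational(1, 18), Pow(6, Rational(1, 2)))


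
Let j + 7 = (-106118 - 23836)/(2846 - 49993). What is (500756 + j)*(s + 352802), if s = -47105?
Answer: 7217183065695729/47147 ≈ 1.5308e+11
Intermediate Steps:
j = -200075/47147 (j = -7 + (-106118 - 23836)/(2846 - 49993) = -7 - 129954/(-47147) = -7 - 129954*(-1/47147) = -7 + 129954/47147 = -200075/47147 ≈ -4.2436)
(500756 + j)*(s + 352802) = (500756 - 200075/47147)*(-47105 + 352802) = (23608943057/47147)*305697 = 7217183065695729/47147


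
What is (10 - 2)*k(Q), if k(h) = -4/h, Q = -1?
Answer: 32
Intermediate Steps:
(10 - 2)*k(Q) = (10 - 2)*(-4/(-1)) = 8*(-4*(-1)) = 8*4 = 32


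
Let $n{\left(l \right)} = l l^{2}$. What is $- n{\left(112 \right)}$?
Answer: $-1404928$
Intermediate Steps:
$n{\left(l \right)} = l^{3}$
$- n{\left(112 \right)} = - 112^{3} = \left(-1\right) 1404928 = -1404928$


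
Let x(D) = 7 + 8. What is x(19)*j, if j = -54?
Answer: -810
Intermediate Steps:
x(D) = 15
x(19)*j = 15*(-54) = -810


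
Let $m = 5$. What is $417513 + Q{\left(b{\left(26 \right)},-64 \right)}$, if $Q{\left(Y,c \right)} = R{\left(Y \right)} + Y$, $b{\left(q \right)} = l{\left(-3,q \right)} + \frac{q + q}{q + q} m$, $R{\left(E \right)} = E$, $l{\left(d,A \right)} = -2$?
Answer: $417519$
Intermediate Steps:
$b{\left(q \right)} = 3$ ($b{\left(q \right)} = -2 + \frac{q + q}{q + q} 5 = -2 + \frac{2 q}{2 q} 5 = -2 + 2 q \frac{1}{2 q} 5 = -2 + 1 \cdot 5 = -2 + 5 = 3$)
$Q{\left(Y,c \right)} = 2 Y$ ($Q{\left(Y,c \right)} = Y + Y = 2 Y$)
$417513 + Q{\left(b{\left(26 \right)},-64 \right)} = 417513 + 2 \cdot 3 = 417513 + 6 = 417519$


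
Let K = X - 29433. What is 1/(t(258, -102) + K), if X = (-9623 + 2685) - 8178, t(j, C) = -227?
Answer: -1/44776 ≈ -2.2333e-5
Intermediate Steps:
X = -15116 (X = -6938 - 8178 = -15116)
K = -44549 (K = -15116 - 29433 = -44549)
1/(t(258, -102) + K) = 1/(-227 - 44549) = 1/(-44776) = -1/44776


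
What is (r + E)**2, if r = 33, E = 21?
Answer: 2916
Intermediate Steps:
(r + E)**2 = (33 + 21)**2 = 54**2 = 2916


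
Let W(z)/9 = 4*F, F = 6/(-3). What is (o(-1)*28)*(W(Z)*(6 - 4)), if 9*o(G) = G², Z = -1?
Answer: -448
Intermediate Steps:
F = -2 (F = 6*(-⅓) = -2)
W(z) = -72 (W(z) = 9*(4*(-2)) = 9*(-8) = -72)
o(G) = G²/9
(o(-1)*28)*(W(Z)*(6 - 4)) = (((⅑)*(-1)²)*28)*(-72*(6 - 4)) = (((⅑)*1)*28)*(-72*2) = ((⅑)*28)*(-144) = (28/9)*(-144) = -448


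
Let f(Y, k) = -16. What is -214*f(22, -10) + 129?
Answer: 3553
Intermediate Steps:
-214*f(22, -10) + 129 = -214*(-16) + 129 = 3424 + 129 = 3553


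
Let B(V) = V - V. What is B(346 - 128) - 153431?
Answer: -153431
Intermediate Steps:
B(V) = 0
B(346 - 128) - 153431 = 0 - 153431 = -153431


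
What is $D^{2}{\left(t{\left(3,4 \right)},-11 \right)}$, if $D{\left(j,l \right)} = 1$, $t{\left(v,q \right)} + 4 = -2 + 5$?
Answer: $1$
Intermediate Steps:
$t{\left(v,q \right)} = -1$ ($t{\left(v,q \right)} = -4 + \left(-2 + 5\right) = -4 + 3 = -1$)
$D^{2}{\left(t{\left(3,4 \right)},-11 \right)} = 1^{2} = 1$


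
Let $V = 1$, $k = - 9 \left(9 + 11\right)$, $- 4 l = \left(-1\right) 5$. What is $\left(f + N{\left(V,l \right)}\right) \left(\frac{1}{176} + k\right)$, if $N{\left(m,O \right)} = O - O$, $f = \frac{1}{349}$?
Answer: $- \frac{31679}{61424} \approx -0.51574$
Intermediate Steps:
$f = \frac{1}{349} \approx 0.0028653$
$l = \frac{5}{4}$ ($l = - \frac{\left(-1\right) 5}{4} = \left(- \frac{1}{4}\right) \left(-5\right) = \frac{5}{4} \approx 1.25$)
$k = -180$ ($k = \left(-9\right) 20 = -180$)
$N{\left(m,O \right)} = 0$
$\left(f + N{\left(V,l \right)}\right) \left(\frac{1}{176} + k\right) = \left(\frac{1}{349} + 0\right) \left(\frac{1}{176} - 180\right) = \frac{\frac{1}{176} - 180}{349} = \frac{1}{349} \left(- \frac{31679}{176}\right) = - \frac{31679}{61424}$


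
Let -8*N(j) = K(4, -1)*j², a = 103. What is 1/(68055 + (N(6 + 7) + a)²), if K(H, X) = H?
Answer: 4/273589 ≈ 1.4620e-5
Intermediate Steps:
N(j) = -j²/2
1/(68055 + (N(6 + 7) + a)²) = 1/(68055 + (-(6 + 7)²/2 + 103)²) = 1/(68055 + (-½*13² + 103)²) = 1/(68055 + (-½*169 + 103)²) = 1/(68055 + (-169/2 + 103)²) = 1/(68055 + (37/2)²) = 1/(68055 + 1369/4) = 1/(273589/4) = 4/273589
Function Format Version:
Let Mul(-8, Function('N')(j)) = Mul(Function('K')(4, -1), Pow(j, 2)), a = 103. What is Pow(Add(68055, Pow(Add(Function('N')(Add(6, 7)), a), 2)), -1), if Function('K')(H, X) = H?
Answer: Rational(4, 273589) ≈ 1.4620e-5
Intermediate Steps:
Function('N')(j) = Mul(Rational(-1, 2), Pow(j, 2)) (Function('N')(j) = Mul(Rational(-1, 8), Mul(4, Pow(j, 2))) = Mul(Rational(-1, 2), Pow(j, 2)))
Pow(Add(68055, Pow(Add(Function('N')(Add(6, 7)), a), 2)), -1) = Pow(Add(68055, Pow(Add(Mul(Rational(-1, 2), Pow(Add(6, 7), 2)), 103), 2)), -1) = Pow(Add(68055, Pow(Add(Mul(Rational(-1, 2), Pow(13, 2)), 103), 2)), -1) = Pow(Add(68055, Pow(Add(Mul(Rational(-1, 2), 169), 103), 2)), -1) = Pow(Add(68055, Pow(Add(Rational(-169, 2), 103), 2)), -1) = Pow(Add(68055, Pow(Rational(37, 2), 2)), -1) = Pow(Add(68055, Rational(1369, 4)), -1) = Pow(Rational(273589, 4), -1) = Rational(4, 273589)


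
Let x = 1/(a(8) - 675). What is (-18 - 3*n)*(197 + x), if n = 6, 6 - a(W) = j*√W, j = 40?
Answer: -3083300928/434761 - 2880*√2/434761 ≈ -7092.0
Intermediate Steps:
a(W) = 6 - 40*√W
x = 1/(-669 - 80*√2) (x = 1/((6 - 80*√2) - 675) = 1/(-669 - 80*√2) ≈ -0.0012785)
(-18 - 3*n)*(197 + x) = (-18 - 3*6)*(197 + (-669/434761 + 80*√2/434761)) = (-18 - 18)*(85647248/434761 + 80*√2/434761) = -36*(85647248/434761 + 80*√2/434761) = -3083300928/434761 - 2880*√2/434761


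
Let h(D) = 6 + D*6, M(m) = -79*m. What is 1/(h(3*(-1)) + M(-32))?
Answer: 1/2516 ≈ 0.00039746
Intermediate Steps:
h(D) = 6 + 6*D
1/(h(3*(-1)) + M(-32)) = 1/((6 + 6*(3*(-1))) - 79*(-32)) = 1/((6 + 6*(-3)) + 2528) = 1/((6 - 18) + 2528) = 1/(-12 + 2528) = 1/2516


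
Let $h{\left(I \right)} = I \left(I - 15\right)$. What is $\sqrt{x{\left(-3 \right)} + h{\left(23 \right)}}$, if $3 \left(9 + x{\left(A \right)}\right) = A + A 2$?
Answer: $2 \sqrt{43} \approx 13.115$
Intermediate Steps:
$h{\left(I \right)} = I \left(-15 + I\right)$
$x{\left(A \right)} = -9 + A$ ($x{\left(A \right)} = -9 + \frac{A + A 2}{3} = -9 + \frac{A + 2 A}{3} = -9 + \frac{3 A}{3} = -9 + A$)
$\sqrt{x{\left(-3 \right)} + h{\left(23 \right)}} = \sqrt{\left(-9 - 3\right) + 23 \left(-15 + 23\right)} = \sqrt{-12 + 23 \cdot 8} = \sqrt{-12 + 184} = \sqrt{172} = 2 \sqrt{43}$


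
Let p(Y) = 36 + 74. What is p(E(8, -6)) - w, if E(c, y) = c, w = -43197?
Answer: 43307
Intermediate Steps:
p(Y) = 110
p(E(8, -6)) - w = 110 - 1*(-43197) = 110 + 43197 = 43307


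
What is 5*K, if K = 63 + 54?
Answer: 585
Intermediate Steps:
K = 117
5*K = 5*117 = 585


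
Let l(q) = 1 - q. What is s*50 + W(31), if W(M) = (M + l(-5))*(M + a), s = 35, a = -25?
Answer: 1972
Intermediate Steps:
W(M) = (-25 + M)*(6 + M) (W(M) = (M + (1 - 1*(-5)))*(M - 25) = (M + (1 + 5))*(-25 + M) = (M + 6)*(-25 + M) = (6 + M)*(-25 + M) = (-25 + M)*(6 + M))
s*50 + W(31) = 35*50 + (-150 + 31² - 19*31) = 1750 + (-150 + 961 - 589) = 1750 + 222 = 1972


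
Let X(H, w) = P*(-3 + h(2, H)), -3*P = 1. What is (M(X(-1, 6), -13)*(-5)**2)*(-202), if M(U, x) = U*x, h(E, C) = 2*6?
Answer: -196950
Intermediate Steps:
h(E, C) = 12
P = -1/3 (P = -1/3*1 = -1/3 ≈ -0.33333)
X(H, w) = -3 (X(H, w) = -(-3 + 12)/3 = -1/3*9 = -3)
(M(X(-1, 6), -13)*(-5)**2)*(-202) = (-3*(-13)*(-5)**2)*(-202) = (39*25)*(-202) = 975*(-202) = -196950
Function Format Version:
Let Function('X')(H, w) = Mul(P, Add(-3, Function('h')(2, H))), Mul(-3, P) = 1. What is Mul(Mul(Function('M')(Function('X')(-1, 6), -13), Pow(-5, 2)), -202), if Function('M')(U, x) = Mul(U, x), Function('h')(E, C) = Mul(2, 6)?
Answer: -196950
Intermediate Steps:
Function('h')(E, C) = 12
P = Rational(-1, 3) (P = Mul(Rational(-1, 3), 1) = Rational(-1, 3) ≈ -0.33333)
Function('X')(H, w) = -3 (Function('X')(H, w) = Mul(Rational(-1, 3), Add(-3, 12)) = Mul(Rational(-1, 3), 9) = -3)
Mul(Mul(Function('M')(Function('X')(-1, 6), -13), Pow(-5, 2)), -202) = Mul(Mul(Mul(-3, -13), Pow(-5, 2)), -202) = Mul(Mul(39, 25), -202) = Mul(975, -202) = -196950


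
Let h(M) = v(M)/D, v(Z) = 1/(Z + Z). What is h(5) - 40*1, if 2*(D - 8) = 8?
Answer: -4799/120 ≈ -39.992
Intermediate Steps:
D = 12 (D = 8 + (1/2)*8 = 8 + 4 = 12)
v(Z) = 1/(2*Z)
h(M) = 1/(24*M) (h(M) = (1/(2*M))/12 = (1/(2*M))*(1/12) = 1/(24*M))
h(5) - 40*1 = (1/24)/5 - 40*1 = (1/24)*(1/5) - 40 = 1/120 - 40 = -4799/120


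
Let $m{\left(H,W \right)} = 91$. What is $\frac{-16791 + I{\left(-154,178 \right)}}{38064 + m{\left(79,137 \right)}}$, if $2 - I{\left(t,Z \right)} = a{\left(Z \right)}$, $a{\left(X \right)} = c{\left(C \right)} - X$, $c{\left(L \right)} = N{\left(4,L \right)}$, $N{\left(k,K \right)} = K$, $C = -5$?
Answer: $- \frac{16606}{38155} \approx -0.43522$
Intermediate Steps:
$c{\left(L \right)} = L$
$a{\left(X \right)} = -5 - X$
$I{\left(t,Z \right)} = 7 + Z$ ($I{\left(t,Z \right)} = 2 - \left(-5 - Z\right) = 2 + \left(5 + Z\right) = 7 + Z$)
$\frac{-16791 + I{\left(-154,178 \right)}}{38064 + m{\left(79,137 \right)}} = \frac{-16791 + \left(7 + 178\right)}{38064 + 91} = \frac{-16791 + 185}{38155} = \left(-16606\right) \frac{1}{38155} = - \frac{16606}{38155}$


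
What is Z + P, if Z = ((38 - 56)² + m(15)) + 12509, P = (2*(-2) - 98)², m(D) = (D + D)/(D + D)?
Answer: 23238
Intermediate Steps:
m(D) = 1 (m(D) = (2*D)/((2*D)) = (2*D)*(1/(2*D)) = 1)
P = 10404 (P = (-4 - 98)² = (-102)² = 10404)
Z = 12834 (Z = ((38 - 56)² + 1) + 12509 = ((-18)² + 1) + 12509 = (324 + 1) + 12509 = 325 + 12509 = 12834)
Z + P = 12834 + 10404 = 23238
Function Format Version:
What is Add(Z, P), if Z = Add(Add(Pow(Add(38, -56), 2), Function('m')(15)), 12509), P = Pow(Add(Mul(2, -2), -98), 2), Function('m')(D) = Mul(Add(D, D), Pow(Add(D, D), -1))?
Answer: 23238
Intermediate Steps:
Function('m')(D) = 1 (Function('m')(D) = Mul(Mul(2, D), Pow(Mul(2, D), -1)) = Mul(Mul(2, D), Mul(Rational(1, 2), Pow(D, -1))) = 1)
P = 10404 (P = Pow(Add(-4, -98), 2) = Pow(-102, 2) = 10404)
Z = 12834 (Z = Add(Add(Pow(Add(38, -56), 2), 1), 12509) = Add(Add(Pow(-18, 2), 1), 12509) = Add(Add(324, 1), 12509) = Add(325, 12509) = 12834)
Add(Z, P) = Add(12834, 10404) = 23238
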